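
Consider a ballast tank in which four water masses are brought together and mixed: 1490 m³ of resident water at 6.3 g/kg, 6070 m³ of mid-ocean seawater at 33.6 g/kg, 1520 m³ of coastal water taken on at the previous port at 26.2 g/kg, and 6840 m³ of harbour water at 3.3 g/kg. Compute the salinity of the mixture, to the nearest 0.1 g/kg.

Total salt / total volume:
salt = 1,490×6.3 + 6,070×33.6 + 1,520×26.2 + 6,840×3.3 = 9,387 + 203,952 + 39,824 + 22,572 = 275,735
volume = 1,490 + 6,070 + 1,520 + 6,840 = 15,920 m³
S = 275,735 / 15,920 = 17.32 g/kg

17.3 g/kg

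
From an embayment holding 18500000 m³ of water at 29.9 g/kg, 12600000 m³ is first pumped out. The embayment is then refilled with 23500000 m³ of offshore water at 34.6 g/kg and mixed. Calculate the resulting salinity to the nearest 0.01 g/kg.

33.66 g/kg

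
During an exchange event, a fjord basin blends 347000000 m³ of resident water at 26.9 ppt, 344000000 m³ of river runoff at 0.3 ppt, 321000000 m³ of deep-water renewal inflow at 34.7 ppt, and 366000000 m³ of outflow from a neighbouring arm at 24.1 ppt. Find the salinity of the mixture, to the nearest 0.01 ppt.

21.33 ppt

By conservation of dissolved salt,
salt = 347,000,000×26.9 + 344,000,000×0.3 + 321,000,000×34.7 + 366,000,000×24.1 = 9,334,300,000 + 103,200,000 + 11,138,700,000 + 8,820,600,000 = 29,396,800,000
volume = 347,000,000 + 344,000,000 + 321,000,000 + 366,000,000 = 1,378,000,000 m³
S = 29,396,800,000 / 1,378,000,000 = 21.3329 ppt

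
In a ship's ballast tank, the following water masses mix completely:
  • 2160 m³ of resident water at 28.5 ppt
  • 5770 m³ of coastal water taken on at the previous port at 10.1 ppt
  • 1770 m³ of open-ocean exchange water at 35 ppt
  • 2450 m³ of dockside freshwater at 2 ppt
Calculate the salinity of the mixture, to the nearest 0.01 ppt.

15.37 ppt

Mass of salt is conserved:
salt = 2,160×28.5 + 5,770×10.1 + 1,770×35 + 2,450×2 = 61,560 + 58,277 + 61,950 + 4,900 = 186,687
volume = 2,160 + 5,770 + 1,770 + 2,450 = 12,150 m³
S = 186,687 / 12,150 = 15.3652 ppt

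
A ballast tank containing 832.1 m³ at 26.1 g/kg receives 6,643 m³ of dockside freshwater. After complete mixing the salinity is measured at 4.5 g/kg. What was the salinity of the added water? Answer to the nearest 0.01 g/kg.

1.79 g/kg

Salt balance: 832.1×26.1 + 6,643×S = 7,475.1×4.5
21,717.81 + 6,643·S = 33,637.95
S = (33,637.95 − 21,717.81) / 6,643 = 1.7944 g/kg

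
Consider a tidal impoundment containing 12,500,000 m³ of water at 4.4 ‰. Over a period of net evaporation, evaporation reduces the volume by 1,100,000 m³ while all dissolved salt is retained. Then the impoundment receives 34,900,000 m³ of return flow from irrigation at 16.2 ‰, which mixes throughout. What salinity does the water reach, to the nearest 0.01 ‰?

After evaporation: salt = 12,500,000×4.4 = 55,000,000; volume = 12,500,000 − 1,100,000 = 11,400,000 m³
After mixing: salt = 55,000,000 + 34,900,000×16.2 = 620,380,000; volume = 11,400,000 + 34,900,000 = 46,300,000 m³
S = 620,380,000 / 46,300,000 = 13.3991 ‰

13.40 ‰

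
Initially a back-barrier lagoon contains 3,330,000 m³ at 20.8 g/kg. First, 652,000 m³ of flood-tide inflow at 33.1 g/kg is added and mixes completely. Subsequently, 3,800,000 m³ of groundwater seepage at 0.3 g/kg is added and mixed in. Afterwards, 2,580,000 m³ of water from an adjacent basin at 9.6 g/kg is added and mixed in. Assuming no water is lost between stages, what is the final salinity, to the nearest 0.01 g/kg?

11.27 g/kg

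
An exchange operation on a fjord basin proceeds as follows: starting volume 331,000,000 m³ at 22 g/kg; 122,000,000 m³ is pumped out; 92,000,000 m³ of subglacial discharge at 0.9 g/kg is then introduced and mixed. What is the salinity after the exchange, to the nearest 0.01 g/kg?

Remaining after removal: 209,000,000 m³ at 22 g/kg (salt = 4,598,000,000)
After addition: salt = 4,598,000,000 + 92,000,000×0.9 = 4,680,800,000; volume = 301,000,000 m³
S = 4,680,800,000 / 301,000,000 = 15.5508 g/kg

15.55 g/kg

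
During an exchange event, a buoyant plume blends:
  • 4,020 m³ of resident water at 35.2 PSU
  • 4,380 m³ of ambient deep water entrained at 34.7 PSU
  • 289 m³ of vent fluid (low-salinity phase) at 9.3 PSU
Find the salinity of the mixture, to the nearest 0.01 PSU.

34.09 PSU

Weighted by volume,
salt = 4,020×35.2 + 4,380×34.7 + 289×9.3 = 141,504 + 151,986 + 2,687.7 = 296,177.7
volume = 4,020 + 4,380 + 289 = 8,689 m³
S = 296,177.7 / 8,689 = 34.0865 PSU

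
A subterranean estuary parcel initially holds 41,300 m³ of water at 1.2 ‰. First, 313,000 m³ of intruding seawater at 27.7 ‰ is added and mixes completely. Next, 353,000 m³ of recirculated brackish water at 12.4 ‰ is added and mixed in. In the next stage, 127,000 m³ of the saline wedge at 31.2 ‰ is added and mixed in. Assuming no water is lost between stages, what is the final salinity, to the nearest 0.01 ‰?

20.45 ‰

Conserving salt mass:
Initial salt = 41,300×1.2 = 49,560
After stage 1: salt = 49,560 + 313,000×27.7 = 8,719,660; volume = 354,300 m³; S = 24.611 ‰
After stage 2: salt = 8,719,660 + 353,000×12.4 = 13,096,860; volume = 707,300 m³; S = 18.517 ‰
After stage 3: salt = 13,096,860 + 127,000×31.2 = 17,059,260; volume = 834,300 m³
S = 17,059,260 / 834,300 = 20.4474 ‰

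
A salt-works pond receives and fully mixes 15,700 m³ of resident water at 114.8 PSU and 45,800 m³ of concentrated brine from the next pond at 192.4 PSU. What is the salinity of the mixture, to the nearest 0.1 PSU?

172.6 PSU

Total salt / total volume:
salt = 15,700×114.8 + 45,800×192.4 = 1,802,360 + 8,811,920 = 10,614,280
volume = 15,700 + 45,800 = 61,500 m³
S = 10,614,280 / 61,500 = 172.59 PSU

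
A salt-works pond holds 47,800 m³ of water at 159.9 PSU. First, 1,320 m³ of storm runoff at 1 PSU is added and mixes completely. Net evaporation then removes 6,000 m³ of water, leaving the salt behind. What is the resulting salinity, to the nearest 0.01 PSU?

After mixing: salt = 47,800×159.9 + 1,320×1 = 7,644,540; volume = 49,120 m³
After evaporation: salt unchanged = 7,644,540; volume = 49,120 − 6,000 = 43,120 m³
S = 7,644,540 / 43,120 = 177.2853 PSU

177.29 PSU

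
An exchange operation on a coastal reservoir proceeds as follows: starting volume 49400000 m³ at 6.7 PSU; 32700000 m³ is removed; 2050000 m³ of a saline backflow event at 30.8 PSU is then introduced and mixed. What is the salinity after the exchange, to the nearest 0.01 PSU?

9.33 PSU

Remaining after removal: 16,700,000 m³ at 6.7 PSU (salt = 111,890,000)
After addition: salt = 111,890,000 + 2,050,000×30.8 = 175,030,000; volume = 18,750,000 m³
S = 175,030,000 / 18,750,000 = 9.3349 PSU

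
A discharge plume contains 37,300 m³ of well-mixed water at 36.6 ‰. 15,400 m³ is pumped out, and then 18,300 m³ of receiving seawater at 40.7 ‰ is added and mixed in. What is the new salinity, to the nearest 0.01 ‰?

Remaining after removal: 21,900 m³ at 36.6 ‰ (salt = 801,540)
After addition: salt = 801,540 + 18,300×40.7 = 1,546,350; volume = 40,200 m³
S = 1,546,350 / 40,200 = 38.4664 ‰

38.47 ‰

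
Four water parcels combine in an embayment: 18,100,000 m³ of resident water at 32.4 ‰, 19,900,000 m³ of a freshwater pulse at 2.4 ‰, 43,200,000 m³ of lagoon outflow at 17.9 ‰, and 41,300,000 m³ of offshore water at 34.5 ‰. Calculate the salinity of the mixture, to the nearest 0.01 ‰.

23.12 ‰

Weighted by volume,
salt = 18,100,000×32.4 + 19,900,000×2.4 + 43,200,000×17.9 + 41,300,000×34.5 = 586,440,000 + 47,760,000 + 773,280,000 + 1,424,850,000 = 2,832,330,000
volume = 18,100,000 + 19,900,000 + 43,200,000 + 41,300,000 = 122,500,000 m³
S = 2,832,330,000 / 122,500,000 = 23.1211 ‰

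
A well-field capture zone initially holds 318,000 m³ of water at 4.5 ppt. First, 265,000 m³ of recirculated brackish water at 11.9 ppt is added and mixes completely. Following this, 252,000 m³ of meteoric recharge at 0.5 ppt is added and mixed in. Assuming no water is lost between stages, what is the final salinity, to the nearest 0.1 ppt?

By conservation of dissolved salt,
Initial salt = 318,000×4.5 = 1,431,000
After stage 1: salt = 1,431,000 + 265,000×11.9 = 4,584,500; volume = 583,000 m³; S = 7.864 ppt
After stage 2: salt = 4,584,500 + 252,000×0.5 = 4,710,500; volume = 835,000 m³
S = 4,710,500 / 835,000 = 5.6413 ppt

5.6 ppt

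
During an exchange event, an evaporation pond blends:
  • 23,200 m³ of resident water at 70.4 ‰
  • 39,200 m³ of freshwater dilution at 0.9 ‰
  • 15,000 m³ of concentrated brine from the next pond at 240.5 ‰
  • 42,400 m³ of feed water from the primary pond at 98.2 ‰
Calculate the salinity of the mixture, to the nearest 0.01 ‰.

By conservation of dissolved salt,
salt = 23,200×70.4 + 39,200×0.9 + 15,000×240.5 + 42,400×98.2 = 1,633,280 + 35,280 + 3,607,500 + 4,163,680 = 9,439,740
volume = 23,200 + 39,200 + 15,000 + 42,400 = 119,800 m³
S = 9,439,740 / 119,800 = 78.7958 ‰

78.80 ‰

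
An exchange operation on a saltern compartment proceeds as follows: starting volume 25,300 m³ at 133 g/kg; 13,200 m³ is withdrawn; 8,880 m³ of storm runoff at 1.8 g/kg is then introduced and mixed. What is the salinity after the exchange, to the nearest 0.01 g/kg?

Remaining after removal: 12,100 m³ at 133 g/kg (salt = 1,609,300)
After addition: salt = 1,609,300 + 8,880×1.8 = 1,625,284; volume = 20,980 m³
S = 1,625,284 / 20,980 = 77.4683 g/kg

77.47 g/kg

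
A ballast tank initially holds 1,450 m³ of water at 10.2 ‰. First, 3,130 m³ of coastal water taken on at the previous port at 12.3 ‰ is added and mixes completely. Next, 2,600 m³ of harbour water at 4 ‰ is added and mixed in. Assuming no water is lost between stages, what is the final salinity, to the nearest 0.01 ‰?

8.87 ‰

Weighted by volume,
Initial salt = 1,450×10.2 = 14,790
After stage 1: salt = 14,790 + 3,130×12.3 = 53,289; volume = 4,580 m³; S = 11.635 ‰
After stage 2: salt = 53,289 + 2,600×4 = 63,689; volume = 7,180 m³
S = 63,689 / 7,180 = 8.8703 ‰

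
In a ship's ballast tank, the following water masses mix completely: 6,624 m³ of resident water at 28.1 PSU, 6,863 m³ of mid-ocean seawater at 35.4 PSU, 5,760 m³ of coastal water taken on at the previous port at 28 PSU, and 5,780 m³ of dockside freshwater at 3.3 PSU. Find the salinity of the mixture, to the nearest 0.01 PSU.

Salt balance:
salt = 6,624×28.1 + 6,863×35.4 + 5,760×28 + 5,780×3.3 = 186,134.4 + 242,950.2 + 161,280 + 19,074 = 609,438.6
volume = 6,624 + 6,863 + 5,760 + 5,780 = 25,027 m³
S = 609,438.6 / 25,027 = 24.3512 PSU

24.35 PSU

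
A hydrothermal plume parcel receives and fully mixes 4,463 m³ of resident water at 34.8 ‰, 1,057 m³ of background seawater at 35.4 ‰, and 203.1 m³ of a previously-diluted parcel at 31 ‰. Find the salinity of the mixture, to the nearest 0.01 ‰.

Salt balance:
salt = 4,463×34.8 + 1,057×35.4 + 203.1×31 = 155,312.4 + 37,417.8 + 6,296.1 = 199,026.3
volume = 4,463 + 1,057 + 203.1 = 5,723.1 m³
S = 199,026.3 / 5,723.1 = 34.776 ‰

34.78 ‰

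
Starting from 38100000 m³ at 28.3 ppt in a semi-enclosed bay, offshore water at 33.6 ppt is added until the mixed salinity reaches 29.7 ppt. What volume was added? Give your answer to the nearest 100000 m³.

Salt balance: 38,100,000×28.3 + V×33.6 = (38,100,000+V)×29.7
1,078,230,000 + 33.6V = 1,131,570,000 + 29.7V
53,340,000 = 3.9V
V = 13,676,923.08 m³

13700000 m³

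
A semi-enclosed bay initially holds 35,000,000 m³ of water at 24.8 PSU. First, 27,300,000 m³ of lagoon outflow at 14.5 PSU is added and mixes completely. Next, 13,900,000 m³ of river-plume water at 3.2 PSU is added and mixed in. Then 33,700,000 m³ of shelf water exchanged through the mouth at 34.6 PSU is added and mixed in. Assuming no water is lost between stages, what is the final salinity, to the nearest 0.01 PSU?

22.51 PSU

Weighted by volume,
Initial salt = 35,000,000×24.8 = 868,000,000
After stage 1: salt = 868,000,000 + 27,300,000×14.5 = 1,263,850,000; volume = 62,300,000 m³; S = 20.287 PSU
After stage 2: salt = 1,263,850,000 + 13,900,000×3.2 = 1,308,330,000; volume = 76,200,000 m³; S = 17.17 PSU
After stage 3: salt = 1,308,330,000 + 33,700,000×34.6 = 2,474,350,000; volume = 109,900,000 m³
S = 2,474,350,000 / 109,900,000 = 22.5146 PSU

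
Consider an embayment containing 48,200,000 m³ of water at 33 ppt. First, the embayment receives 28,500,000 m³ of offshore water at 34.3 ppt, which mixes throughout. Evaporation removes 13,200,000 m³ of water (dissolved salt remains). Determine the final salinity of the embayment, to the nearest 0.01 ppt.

After mixing: salt = 48,200,000×33 + 28,500,000×34.3 = 2,568,150,000; volume = 76,700,000 m³
After evaporation: salt unchanged = 2,568,150,000; volume = 76,700,000 − 13,200,000 = 63,500,000 m³
S = 2,568,150,000 / 63,500,000 = 40.4433 ppt

40.44 ppt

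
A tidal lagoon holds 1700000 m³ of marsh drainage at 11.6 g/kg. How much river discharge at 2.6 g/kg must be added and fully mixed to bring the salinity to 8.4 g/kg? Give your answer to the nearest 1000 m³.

938000 m³

Salt balance: 1,700,000×11.6 + V×2.6 = (1,700,000+V)×8.4
19,720,000 + 2.6V = 14,280,000 + 8.4V
5,440,000 = 5.8V
V = 937,931.03 m³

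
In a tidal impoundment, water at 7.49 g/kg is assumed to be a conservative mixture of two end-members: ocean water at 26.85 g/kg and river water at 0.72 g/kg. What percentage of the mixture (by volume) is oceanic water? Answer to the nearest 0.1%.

25.9%

Let g be the oceanic fraction. Salt balance per unit volume:
g×26.85 + (1−g)×0.72 = 7.49
g = (7.49 − 0.72) / (26.85 − 0.72) = 6.77/26.13 = 0.2591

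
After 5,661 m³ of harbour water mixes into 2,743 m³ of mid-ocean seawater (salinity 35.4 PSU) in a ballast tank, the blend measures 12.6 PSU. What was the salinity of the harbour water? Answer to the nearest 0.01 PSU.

1.55 PSU

Salt balance: 2,743×35.4 + 5,661×S = 8,404×12.6
97,102.2 + 5,661·S = 105,890.4
S = (105,890.4 − 97,102.2) / 5,661 = 1.5524 PSU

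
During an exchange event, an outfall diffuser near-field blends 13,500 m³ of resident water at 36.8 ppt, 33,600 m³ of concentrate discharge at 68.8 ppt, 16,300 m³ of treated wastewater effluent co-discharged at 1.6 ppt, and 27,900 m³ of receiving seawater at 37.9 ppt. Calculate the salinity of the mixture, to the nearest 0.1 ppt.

42.6 ppt

Mass of salt is conserved:
salt = 13,500×36.8 + 33,600×68.8 + 16,300×1.6 + 27,900×37.9 = 496,800 + 2,311,680 + 26,080 + 1,057,410 = 3,891,970
volume = 13,500 + 33,600 + 16,300 + 27,900 = 91,300 m³
S = 3,891,970 / 91,300 = 42.628 ppt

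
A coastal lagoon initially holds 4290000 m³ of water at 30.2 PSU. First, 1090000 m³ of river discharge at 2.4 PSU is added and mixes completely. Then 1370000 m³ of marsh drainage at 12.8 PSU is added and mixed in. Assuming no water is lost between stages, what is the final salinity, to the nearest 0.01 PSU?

Salt balance:
Initial salt = 4,290,000×30.2 = 129,558,000
After stage 1: salt = 129,558,000 + 1,090,000×2.4 = 132,174,000; volume = 5,380,000 m³; S = 24.568 PSU
After stage 2: salt = 132,174,000 + 1,370,000×12.8 = 149,710,000; volume = 6,750,000 m³
S = 149,710,000 / 6,750,000 = 22.1793 PSU

22.18 PSU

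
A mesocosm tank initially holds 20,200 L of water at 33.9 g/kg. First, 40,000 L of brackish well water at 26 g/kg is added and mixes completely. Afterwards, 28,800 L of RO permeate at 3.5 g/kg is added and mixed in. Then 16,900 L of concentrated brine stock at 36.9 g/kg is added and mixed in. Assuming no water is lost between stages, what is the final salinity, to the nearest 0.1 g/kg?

Conserving salt mass:
Initial salt = 20,200×33.9 = 684,780
After stage 1: salt = 684,780 + 40,000×26 = 1,724,780; volume = 60,200 L; S = 28.651 g/kg
After stage 2: salt = 1,724,780 + 28,800×3.5 = 1,825,580; volume = 89,000 L; S = 20.512 g/kg
After stage 3: salt = 1,825,580 + 16,900×36.9 = 2,449,190; volume = 105,900 L
S = 2,449,190 / 105,900 = 23.1274 g/kg

23.1 g/kg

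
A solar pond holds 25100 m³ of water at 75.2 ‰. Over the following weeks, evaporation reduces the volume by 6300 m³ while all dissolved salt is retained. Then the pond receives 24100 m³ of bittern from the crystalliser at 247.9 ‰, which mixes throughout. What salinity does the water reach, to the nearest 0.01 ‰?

183.26 ‰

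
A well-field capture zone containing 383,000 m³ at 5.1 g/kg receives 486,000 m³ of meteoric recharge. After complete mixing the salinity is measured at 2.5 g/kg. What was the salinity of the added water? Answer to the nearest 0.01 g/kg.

0.45 g/kg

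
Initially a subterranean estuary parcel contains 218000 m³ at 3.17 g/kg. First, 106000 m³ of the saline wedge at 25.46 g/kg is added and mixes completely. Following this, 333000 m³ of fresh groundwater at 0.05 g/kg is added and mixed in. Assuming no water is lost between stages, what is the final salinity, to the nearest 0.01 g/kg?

5.18 g/kg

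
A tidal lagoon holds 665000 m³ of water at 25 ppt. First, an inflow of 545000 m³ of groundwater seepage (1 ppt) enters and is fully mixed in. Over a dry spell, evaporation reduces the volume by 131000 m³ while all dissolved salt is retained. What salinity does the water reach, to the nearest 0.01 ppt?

After mixing: salt = 665,000×25 + 545,000×1 = 17,170,000; volume = 1,210,000 m³
After evaporation: salt unchanged = 17,170,000; volume = 1,210,000 − 131,000 = 1,079,000 m³
S = 17,170,000 / 1,079,000 = 15.9129 ppt

15.91 ppt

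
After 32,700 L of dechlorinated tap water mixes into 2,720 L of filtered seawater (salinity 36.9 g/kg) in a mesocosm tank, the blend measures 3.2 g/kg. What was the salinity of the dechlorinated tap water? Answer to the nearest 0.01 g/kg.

0.40 g/kg

Salt balance: 2,720×36.9 + 32,700×S = 35,420×3.2
100,368 + 32,700·S = 113,344
S = (113,344 − 100,368) / 32,700 = 0.3968 g/kg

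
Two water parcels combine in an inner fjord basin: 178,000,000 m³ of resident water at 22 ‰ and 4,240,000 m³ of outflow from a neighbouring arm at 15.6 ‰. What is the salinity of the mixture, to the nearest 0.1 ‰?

21.9 ‰

Mass of salt is conserved:
salt = 178,000,000×22 + 4,240,000×15.6 = 3,916,000,000 + 66,144,000 = 3,982,144,000
volume = 178,000,000 + 4,240,000 = 182,240,000 m³
S = 3,982,144,000 / 182,240,000 = 21.851 ‰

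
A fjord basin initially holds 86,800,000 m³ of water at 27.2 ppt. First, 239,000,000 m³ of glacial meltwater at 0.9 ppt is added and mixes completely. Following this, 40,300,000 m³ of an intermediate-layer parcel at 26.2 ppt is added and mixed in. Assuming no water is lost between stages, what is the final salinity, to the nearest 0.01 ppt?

Weighted by volume,
Initial salt = 86,800,000×27.2 = 2,360,960,000
After stage 1: salt = 2,360,960,000 + 239,000,000×0.9 = 2,576,060,000; volume = 325,800,000 m³; S = 7.907 ppt
After stage 2: salt = 2,576,060,000 + 40,300,000×26.2 = 3,631,920,000; volume = 366,100,000 m³
S = 3,631,920,000 / 366,100,000 = 9.9206 ppt

9.92 ppt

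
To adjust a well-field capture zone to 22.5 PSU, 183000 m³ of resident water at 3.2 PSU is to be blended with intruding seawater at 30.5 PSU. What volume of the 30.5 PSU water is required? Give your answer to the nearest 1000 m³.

441000 m³

Salt balance: 183,000×3.2 + V×30.5 = (183,000+V)×22.5
585,600 + 30.5V = 4,117,500 + 22.5V
3,531,900 = 8V
V = 441,487.5 m³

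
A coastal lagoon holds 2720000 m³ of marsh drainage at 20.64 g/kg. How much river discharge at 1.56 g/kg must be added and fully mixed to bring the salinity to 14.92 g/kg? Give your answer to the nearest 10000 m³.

1160000 m³

Salt balance: 2,720,000×20.64 + V×1.56 = (2,720,000+V)×14.92
56,140,800 + 1.56V = 40,582,400 + 14.92V
15,558,400 = 13.36V
V = 1,164,550.9 m³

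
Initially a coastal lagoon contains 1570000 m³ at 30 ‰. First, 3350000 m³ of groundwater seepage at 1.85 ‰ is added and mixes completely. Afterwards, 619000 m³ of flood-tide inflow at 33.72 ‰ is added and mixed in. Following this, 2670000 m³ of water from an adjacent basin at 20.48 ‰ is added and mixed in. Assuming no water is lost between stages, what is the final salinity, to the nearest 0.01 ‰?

Salt balance:
Initial salt = 1,570,000×30 = 47,100,000
After stage 1: salt = 47,100,000 + 3,350,000×1.85 = 53,297,500; volume = 4,920,000 m³; S = 10.833 ‰
After stage 2: salt = 53,297,500 + 619,000×33.72 = 74,170,180; volume = 5,539,000 m³; S = 13.391 ‰
After stage 3: salt = 74,170,180 + 2,670,000×20.48 = 128,851,780; volume = 8,209,000 m³
S = 128,851,780 / 8,209,000 = 15.6964 ‰

15.70 ‰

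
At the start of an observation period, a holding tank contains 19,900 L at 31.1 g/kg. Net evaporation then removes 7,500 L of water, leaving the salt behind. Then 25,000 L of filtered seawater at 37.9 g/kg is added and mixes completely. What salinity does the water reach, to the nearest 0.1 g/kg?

41.9 g/kg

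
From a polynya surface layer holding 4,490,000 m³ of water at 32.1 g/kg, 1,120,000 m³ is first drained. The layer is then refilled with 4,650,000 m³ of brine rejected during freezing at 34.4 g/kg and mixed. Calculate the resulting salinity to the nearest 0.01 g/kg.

Remaining after removal: 3,370,000 m³ at 32.1 g/kg (salt = 108,177,000)
After addition: salt = 108,177,000 + 4,650,000×34.4 = 268,137,000; volume = 8,020,000 m³
S = 268,137,000 / 8,020,000 = 33.4335 g/kg

33.43 g/kg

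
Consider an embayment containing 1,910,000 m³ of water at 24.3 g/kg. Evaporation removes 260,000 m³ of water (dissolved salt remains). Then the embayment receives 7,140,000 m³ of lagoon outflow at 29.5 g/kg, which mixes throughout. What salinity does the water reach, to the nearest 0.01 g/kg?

29.24 g/kg

After evaporation: salt = 1,910,000×24.3 = 46,413,000; volume = 1,910,000 − 260,000 = 1,650,000 m³
After mixing: salt = 46,413,000 + 7,140,000×29.5 = 257,043,000; volume = 1,650,000 + 7,140,000 = 8,790,000 m³
S = 257,043,000 / 8,790,000 = 29.2427 g/kg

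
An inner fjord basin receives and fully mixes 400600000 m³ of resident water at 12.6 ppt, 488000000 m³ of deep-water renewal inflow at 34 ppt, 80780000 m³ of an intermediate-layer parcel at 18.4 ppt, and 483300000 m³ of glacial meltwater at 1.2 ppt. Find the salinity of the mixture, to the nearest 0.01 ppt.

16.32 ppt

By conservation of dissolved salt,
salt = 400,600,000×12.6 + 488,000,000×34 + 80,780,000×18.4 + 483,300,000×1.2 = 5,047,560,000 + 16,592,000,000 + 1,486,352,000 + 579,960,000 = 23,705,872,000
volume = 400,600,000 + 488,000,000 + 80,780,000 + 483,300,000 = 1,452,680,000 m³
S = 23,705,872,000 / 1,452,680,000 = 16.3187 ppt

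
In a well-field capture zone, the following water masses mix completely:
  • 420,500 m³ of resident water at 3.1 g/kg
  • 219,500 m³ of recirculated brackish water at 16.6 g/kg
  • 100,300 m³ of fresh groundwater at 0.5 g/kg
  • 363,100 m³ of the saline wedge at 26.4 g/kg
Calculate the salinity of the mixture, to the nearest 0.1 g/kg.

13.2 g/kg

Weighted by volume,
salt = 420,500×3.1 + 219,500×16.6 + 100,300×0.5 + 363,100×26.4 = 1,303,550 + 3,643,700 + 50,150 + 9,585,840 = 14,583,240
volume = 420,500 + 219,500 + 100,300 + 363,100 = 1,103,400 m³
S = 14,583,240 / 1,103,400 = 13.217 g/kg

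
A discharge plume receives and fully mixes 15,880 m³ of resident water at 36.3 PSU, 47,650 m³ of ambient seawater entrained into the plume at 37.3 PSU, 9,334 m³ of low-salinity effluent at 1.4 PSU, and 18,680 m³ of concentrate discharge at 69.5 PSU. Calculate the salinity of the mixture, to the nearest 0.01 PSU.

40.04 PSU

By conservation of dissolved salt,
salt = 15,880×36.3 + 47,650×37.3 + 9,334×1.4 + 18,680×69.5 = 576,444 + 1,777,345 + 13,067.6 + 1,298,260 = 3,665,116.6
volume = 15,880 + 47,650 + 9,334 + 18,680 = 91,544 m³
S = 3,665,116.6 / 91,544 = 40.0367 PSU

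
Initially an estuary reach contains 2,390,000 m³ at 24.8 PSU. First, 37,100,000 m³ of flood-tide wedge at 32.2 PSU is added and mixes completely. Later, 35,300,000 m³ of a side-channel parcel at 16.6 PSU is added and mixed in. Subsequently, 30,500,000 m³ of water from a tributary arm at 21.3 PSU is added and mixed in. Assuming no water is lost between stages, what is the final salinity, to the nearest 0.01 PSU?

23.64 PSU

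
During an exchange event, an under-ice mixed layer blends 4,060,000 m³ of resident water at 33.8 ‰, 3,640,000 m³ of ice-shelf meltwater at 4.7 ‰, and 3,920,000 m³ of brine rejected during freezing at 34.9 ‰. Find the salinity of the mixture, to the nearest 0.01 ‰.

25.06 ‰

Total salt / total volume:
salt = 4,060,000×33.8 + 3,640,000×4.7 + 3,920,000×34.9 = 137,228,000 + 17,108,000 + 136,808,000 = 291,144,000
volume = 4,060,000 + 3,640,000 + 3,920,000 = 11,620,000 m³
S = 291,144,000 / 11,620,000 = 25.0554 ‰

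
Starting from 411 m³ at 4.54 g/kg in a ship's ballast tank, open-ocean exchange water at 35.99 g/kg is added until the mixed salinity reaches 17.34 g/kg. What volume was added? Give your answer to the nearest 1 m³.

282 m³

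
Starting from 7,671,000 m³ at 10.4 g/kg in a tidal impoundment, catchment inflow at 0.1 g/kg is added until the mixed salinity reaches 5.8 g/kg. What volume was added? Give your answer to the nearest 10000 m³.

Salt balance: 7,671,000×10.4 + V×0.1 = (7,671,000+V)×5.8
79,778,400 + 0.1V = 44,491,800 + 5.8V
35,286,600 = 5.7V
V = 6,190,631.58 m³

6190000 m³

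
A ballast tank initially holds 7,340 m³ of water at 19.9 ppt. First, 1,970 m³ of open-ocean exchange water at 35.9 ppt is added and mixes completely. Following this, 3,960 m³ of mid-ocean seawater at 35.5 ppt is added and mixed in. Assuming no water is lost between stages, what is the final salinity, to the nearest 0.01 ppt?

26.93 ppt

Mass of salt is conserved:
Initial salt = 7,340×19.9 = 146,066
After stage 1: salt = 146,066 + 1,970×35.9 = 216,789; volume = 9,310 m³; S = 23.286 ppt
After stage 2: salt = 216,789 + 3,960×35.5 = 357,369; volume = 13,270 m³
S = 357,369 / 13,270 = 26.9306 ppt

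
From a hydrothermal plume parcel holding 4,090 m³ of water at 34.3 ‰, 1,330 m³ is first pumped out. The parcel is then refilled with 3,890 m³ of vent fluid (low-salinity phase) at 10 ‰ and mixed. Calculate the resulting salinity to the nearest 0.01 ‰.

20.09 ‰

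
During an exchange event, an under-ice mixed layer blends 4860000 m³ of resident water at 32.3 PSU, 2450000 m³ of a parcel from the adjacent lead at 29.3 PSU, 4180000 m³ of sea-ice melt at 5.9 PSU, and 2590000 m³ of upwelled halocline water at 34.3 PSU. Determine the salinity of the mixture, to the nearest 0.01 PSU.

Mass of salt is conserved:
salt = 4,860,000×32.3 + 2,450,000×29.3 + 4,180,000×5.9 + 2,590,000×34.3 = 156,978,000 + 71,785,000 + 24,662,000 + 88,837,000 = 342,262,000
volume = 4,860,000 + 2,450,000 + 4,180,000 + 2,590,000 = 14,080,000 m³
S = 342,262,000 / 14,080,000 = 24.3084 PSU

24.31 PSU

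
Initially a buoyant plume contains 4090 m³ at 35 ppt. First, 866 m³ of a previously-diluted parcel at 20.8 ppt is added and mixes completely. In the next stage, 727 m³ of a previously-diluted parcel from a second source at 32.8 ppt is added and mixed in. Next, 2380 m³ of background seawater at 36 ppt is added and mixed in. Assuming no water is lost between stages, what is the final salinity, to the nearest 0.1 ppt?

33.6 ppt

Total salt / total volume:
Initial salt = 4,090×35 = 143,150
After stage 1: salt = 143,150 + 866×20.8 = 161,162.8; volume = 4,956 m³; S = 32.519 ppt
After stage 2: salt = 161,162.8 + 727×32.8 = 185,008.4; volume = 5,683 m³; S = 32.555 ppt
After stage 3: salt = 185,008.4 + 2,380×36 = 270,688.4; volume = 8,063 m³
S = 270,688.4 / 8,063 = 33.5717 ppt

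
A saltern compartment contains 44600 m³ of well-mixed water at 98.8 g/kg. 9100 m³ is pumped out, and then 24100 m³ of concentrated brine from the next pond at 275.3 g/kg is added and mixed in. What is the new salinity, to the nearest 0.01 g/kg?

170.17 g/kg

Remaining after removal: 35,500 m³ at 98.8 g/kg (salt = 3,507,400)
After addition: salt = 3,507,400 + 24,100×275.3 = 10,142,130; volume = 59,600 m³
S = 10,142,130 / 59,600 = 170.17 g/kg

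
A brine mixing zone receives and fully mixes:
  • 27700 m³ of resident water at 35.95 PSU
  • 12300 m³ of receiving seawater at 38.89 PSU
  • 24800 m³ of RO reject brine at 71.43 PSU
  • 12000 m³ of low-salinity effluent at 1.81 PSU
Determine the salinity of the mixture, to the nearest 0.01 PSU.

Salt balance:
salt = 27,700×35.95 + 12,300×38.89 + 24,800×71.43 + 12,000×1.81 = 995,815 + 478,347 + 1,771,464 + 21,720 = 3,267,346
volume = 27,700 + 12,300 + 24,800 + 12,000 = 76,800 m³
S = 3,267,346 / 76,800 = 42.5436 PSU

42.54 PSU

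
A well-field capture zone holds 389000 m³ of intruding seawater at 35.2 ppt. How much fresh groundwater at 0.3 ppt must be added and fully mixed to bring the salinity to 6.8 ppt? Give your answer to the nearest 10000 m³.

1700000 m³

Salt balance: 389,000×35.2 + V×0.3 = (389,000+V)×6.8
13,692,800 + 0.3V = 2,645,200 + 6.8V
11,047,600 = 6.5V
V = 1,699,630.77 m³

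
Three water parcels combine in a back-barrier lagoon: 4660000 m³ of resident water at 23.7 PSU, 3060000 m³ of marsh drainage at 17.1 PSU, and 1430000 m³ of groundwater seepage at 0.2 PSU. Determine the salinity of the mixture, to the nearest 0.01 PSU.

17.82 PSU

Weighted by volume,
salt = 4,660,000×23.7 + 3,060,000×17.1 + 1,430,000×0.2 = 110,442,000 + 52,326,000 + 286,000 = 163,054,000
volume = 4,660,000 + 3,060,000 + 1,430,000 = 9,150,000 m³
S = 163,054,000 / 9,150,000 = 17.8201 PSU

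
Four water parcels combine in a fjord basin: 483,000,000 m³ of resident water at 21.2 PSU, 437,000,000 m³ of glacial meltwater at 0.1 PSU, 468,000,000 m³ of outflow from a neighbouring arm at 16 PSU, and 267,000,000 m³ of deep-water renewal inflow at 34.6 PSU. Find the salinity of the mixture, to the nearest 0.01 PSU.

Weighted by volume,
salt = 483,000,000×21.2 + 437,000,000×0.1 + 468,000,000×16 + 267,000,000×34.6 = 10,239,600,000 + 43,700,000 + 7,488,000,000 + 9,238,200,000 = 27,009,500,000
volume = 483,000,000 + 437,000,000 + 468,000,000 + 267,000,000 = 1,655,000,000 m³
S = 27,009,500,000 / 1,655,000,000 = 16.3199 PSU

16.32 PSU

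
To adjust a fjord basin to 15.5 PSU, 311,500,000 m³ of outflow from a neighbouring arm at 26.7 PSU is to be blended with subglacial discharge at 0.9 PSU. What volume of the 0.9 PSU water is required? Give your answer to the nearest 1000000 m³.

Salt balance: 311,500,000×26.7 + V×0.9 = (311,500,000+V)×15.5
8,317,050,000 + 0.9V = 4,828,250,000 + 15.5V
3,488,800,000 = 14.6V
V = 238,958,904.11 m³

239000000 m³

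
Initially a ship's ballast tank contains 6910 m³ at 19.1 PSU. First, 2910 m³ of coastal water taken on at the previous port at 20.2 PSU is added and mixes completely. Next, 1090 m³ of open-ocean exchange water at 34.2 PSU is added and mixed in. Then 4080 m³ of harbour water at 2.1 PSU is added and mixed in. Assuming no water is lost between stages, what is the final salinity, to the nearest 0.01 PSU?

Mass of salt is conserved:
Initial salt = 6,910×19.1 = 131,981
After stage 1: salt = 131,981 + 2,910×20.2 = 190,763; volume = 9,820 m³; S = 19.426 PSU
After stage 2: salt = 190,763 + 1,090×34.2 = 228,041; volume = 10,910 m³; S = 20.902 PSU
After stage 3: salt = 228,041 + 4,080×2.1 = 236,609; volume = 14,990 m³
S = 236,609 / 14,990 = 15.7845 PSU

15.78 PSU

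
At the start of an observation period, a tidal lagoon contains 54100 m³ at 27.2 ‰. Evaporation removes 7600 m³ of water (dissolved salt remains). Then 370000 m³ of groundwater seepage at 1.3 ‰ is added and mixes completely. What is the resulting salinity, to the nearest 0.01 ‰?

After evaporation: salt = 54,100×27.2 = 1,471,520; volume = 54,100 − 7,600 = 46,500 m³
After mixing: salt = 1,471,520 + 370,000×1.3 = 1,952,520; volume = 46,500 + 370,000 = 416,500 m³
S = 1,952,520 / 416,500 = 4.6879 ‰

4.69 ‰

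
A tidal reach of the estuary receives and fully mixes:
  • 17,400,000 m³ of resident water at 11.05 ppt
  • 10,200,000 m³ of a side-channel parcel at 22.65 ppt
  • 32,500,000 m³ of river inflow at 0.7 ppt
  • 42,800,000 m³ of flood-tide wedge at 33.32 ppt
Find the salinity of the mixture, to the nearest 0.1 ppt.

18.2 ppt

By conservation of dissolved salt,
salt = 17,400,000×11.05 + 10,200,000×22.65 + 32,500,000×0.7 + 42,800,000×33.32 = 192,270,000 + 231,030,000 + 22,750,000 + 1,426,096,000 = 1,872,146,000
volume = 17,400,000 + 10,200,000 + 32,500,000 + 42,800,000 = 102,900,000 m³
S = 1,872,146,000 / 102,900,000 = 18.194 ppt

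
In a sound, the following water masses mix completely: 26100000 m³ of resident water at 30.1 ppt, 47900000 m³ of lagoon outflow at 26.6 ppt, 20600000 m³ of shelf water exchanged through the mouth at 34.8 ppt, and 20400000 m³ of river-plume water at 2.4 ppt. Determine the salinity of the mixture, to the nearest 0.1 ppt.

Total salt / total volume:
salt = 26,100,000×30.1 + 47,900,000×26.6 + 20,600,000×34.8 + 20,400,000×2.4 = 785,610,000 + 1,274,140,000 + 716,880,000 + 48,960,000 = 2,825,590,000
volume = 26,100,000 + 47,900,000 + 20,600,000 + 20,400,000 = 115,000,000 m³
S = 2,825,590,000 / 115,000,000 = 24.57 ppt

24.6 ppt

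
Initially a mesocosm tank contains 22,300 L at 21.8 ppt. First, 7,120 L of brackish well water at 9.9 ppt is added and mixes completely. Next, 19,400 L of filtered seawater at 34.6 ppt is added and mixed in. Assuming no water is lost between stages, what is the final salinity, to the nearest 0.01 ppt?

25.15 ppt

Salt balance:
Initial salt = 22,300×21.8 = 486,140
After stage 1: salt = 486,140 + 7,120×9.9 = 556,628; volume = 29,420 L; S = 18.92 ppt
After stage 2: salt = 556,628 + 19,400×34.6 = 1,227,868; volume = 48,820 L
S = 1,227,868 / 48,820 = 25.1509 ppt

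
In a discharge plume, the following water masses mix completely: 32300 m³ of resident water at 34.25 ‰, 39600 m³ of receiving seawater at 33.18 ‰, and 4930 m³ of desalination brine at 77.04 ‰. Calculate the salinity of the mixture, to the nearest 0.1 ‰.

36.4 ‰

Salt balance:
salt = 32,300×34.25 + 39,600×33.18 + 4,930×77.04 = 1,106,275 + 1,313,928 + 379,807.2 = 2,800,010.2
volume = 32,300 + 39,600 + 4,930 = 76,830 m³
S = 2,800,010.2 / 76,830 = 36.444 ‰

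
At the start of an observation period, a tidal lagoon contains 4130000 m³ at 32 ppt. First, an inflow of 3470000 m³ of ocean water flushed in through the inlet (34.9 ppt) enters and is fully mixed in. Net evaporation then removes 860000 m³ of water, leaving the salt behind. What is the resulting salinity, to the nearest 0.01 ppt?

37.58 ppt

After mixing: salt = 4,130,000×32 + 3,470,000×34.9 = 253,263,000; volume = 7,600,000 m³
After evaporation: salt unchanged = 253,263,000; volume = 7,600,000 − 860,000 = 6,740,000 m³
S = 253,263,000 / 6,740,000 = 37.5761 ppt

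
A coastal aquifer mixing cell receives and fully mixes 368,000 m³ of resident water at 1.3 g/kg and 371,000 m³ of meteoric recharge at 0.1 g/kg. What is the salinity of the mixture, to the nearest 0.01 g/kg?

By conservation of dissolved salt,
salt = 368,000×1.3 + 371,000×0.1 = 478,400 + 37,100 = 515,500
volume = 368,000 + 371,000 = 739,000 m³
S = 515,500 / 739,000 = 0.6976 g/kg

0.70 g/kg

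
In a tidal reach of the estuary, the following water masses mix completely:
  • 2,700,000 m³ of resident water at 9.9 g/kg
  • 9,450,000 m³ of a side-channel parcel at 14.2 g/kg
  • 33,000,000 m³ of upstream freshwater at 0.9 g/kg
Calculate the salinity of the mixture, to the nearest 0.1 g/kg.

4.2 g/kg

Conserving salt mass:
salt = 2,700,000×9.9 + 9,450,000×14.2 + 33,000,000×0.9 = 26,730,000 + 134,190,000 + 29,700,000 = 190,620,000
volume = 2,700,000 + 9,450,000 + 33,000,000 = 45,150,000 m³
S = 190,620,000 / 45,150,000 = 4.222 g/kg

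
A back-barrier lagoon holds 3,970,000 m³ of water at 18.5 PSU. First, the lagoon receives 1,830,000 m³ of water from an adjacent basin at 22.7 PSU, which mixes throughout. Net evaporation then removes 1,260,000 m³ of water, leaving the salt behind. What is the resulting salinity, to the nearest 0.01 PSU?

25.33 PSU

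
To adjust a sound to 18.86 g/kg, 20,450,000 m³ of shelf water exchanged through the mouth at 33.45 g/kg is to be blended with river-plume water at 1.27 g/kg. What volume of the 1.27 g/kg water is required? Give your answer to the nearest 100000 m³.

17000000 m³

Salt balance: 20,450,000×33.45 + V×1.27 = (20,450,000+V)×18.86
684,052,500 + 1.27V = 385,687,000 + 18.86V
298,365,500 = 17.59V
V = 16,962,222.85 m³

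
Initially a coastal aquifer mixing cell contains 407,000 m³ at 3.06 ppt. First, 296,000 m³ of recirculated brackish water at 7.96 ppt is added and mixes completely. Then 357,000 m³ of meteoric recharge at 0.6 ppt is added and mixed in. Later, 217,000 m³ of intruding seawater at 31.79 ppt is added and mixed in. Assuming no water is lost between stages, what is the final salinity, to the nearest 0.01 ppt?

Mass of salt is conserved:
Initial salt = 407,000×3.06 = 1,245,420
After stage 1: salt = 1,245,420 + 296,000×7.96 = 3,601,580; volume = 703,000 m³; S = 5.123 ppt
After stage 2: salt = 3,601,580 + 357,000×0.6 = 3,815,780; volume = 1,060,000 m³; S = 3.6 ppt
After stage 3: salt = 3,815,780 + 217,000×31.79 = 10,714,210; volume = 1,277,000 m³
S = 10,714,210 / 1,277,000 = 8.3901 ppt

8.39 ppt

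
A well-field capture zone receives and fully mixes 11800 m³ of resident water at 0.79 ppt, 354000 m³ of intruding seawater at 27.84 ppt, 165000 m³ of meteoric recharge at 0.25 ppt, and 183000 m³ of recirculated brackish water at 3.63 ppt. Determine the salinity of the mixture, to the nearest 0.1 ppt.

Mass of salt is conserved:
salt = 11,800×0.79 + 354,000×27.84 + 165,000×0.25 + 183,000×3.63 = 9,322 + 9,855,360 + 41,250 + 664,290 = 10,570,222
volume = 11,800 + 354,000 + 165,000 + 183,000 = 713,800 m³
S = 10,570,222 / 713,800 = 14.808 ppt

14.8 ppt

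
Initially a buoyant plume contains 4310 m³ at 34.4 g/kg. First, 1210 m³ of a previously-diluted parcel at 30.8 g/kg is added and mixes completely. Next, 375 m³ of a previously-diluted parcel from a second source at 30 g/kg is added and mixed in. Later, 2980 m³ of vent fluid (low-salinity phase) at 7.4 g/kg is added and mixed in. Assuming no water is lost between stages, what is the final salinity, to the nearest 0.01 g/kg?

24.66 g/kg

Salt balance:
Initial salt = 4,310×34.4 = 148,264
After stage 1: salt = 148,264 + 1,210×30.8 = 185,532; volume = 5,520 m³; S = 33.611 g/kg
After stage 2: salt = 185,532 + 375×30 = 196,782; volume = 5,895 m³; S = 33.381 g/kg
After stage 3: salt = 196,782 + 2,980×7.4 = 218,834; volume = 8,875 m³
S = 218,834 / 8,875 = 24.6574 g/kg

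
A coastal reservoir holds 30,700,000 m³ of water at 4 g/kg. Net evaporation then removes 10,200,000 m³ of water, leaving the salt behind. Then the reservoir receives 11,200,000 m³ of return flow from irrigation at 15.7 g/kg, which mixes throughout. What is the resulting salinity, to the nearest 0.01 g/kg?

9.42 g/kg

After evaporation: salt = 30,700,000×4 = 122,800,000; volume = 30,700,000 − 10,200,000 = 20,500,000 m³
After mixing: salt = 122,800,000 + 11,200,000×15.7 = 298,640,000; volume = 20,500,000 + 11,200,000 = 31,700,000 m³
S = 298,640,000 / 31,700,000 = 9.4208 g/kg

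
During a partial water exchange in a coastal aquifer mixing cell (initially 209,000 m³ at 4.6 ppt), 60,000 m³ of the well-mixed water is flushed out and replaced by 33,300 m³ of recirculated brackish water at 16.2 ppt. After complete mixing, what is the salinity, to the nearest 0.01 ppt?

6.72 ppt

Remaining after removal: 149,000 m³ at 4.6 ppt (salt = 685,400)
After addition: salt = 685,400 + 33,300×16.2 = 1,224,860; volume = 182,300 m³
S = 1,224,860 / 182,300 = 6.7189 ppt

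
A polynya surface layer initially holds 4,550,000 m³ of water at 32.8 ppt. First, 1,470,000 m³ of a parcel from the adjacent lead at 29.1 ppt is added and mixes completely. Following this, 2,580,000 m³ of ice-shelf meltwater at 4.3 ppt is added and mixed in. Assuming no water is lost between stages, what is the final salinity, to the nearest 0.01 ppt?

23.62 ppt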